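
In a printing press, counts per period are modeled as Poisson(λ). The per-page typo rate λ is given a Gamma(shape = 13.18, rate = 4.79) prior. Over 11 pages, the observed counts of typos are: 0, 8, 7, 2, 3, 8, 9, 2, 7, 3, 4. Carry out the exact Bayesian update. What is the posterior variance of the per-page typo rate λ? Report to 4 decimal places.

With a Gamma(shape α, rate β) prior, the Poisson likelihood is conjugate: the posterior is Gamma(α + ΣXᵢ, β + n).
Sum of counts S = 53 over n = 11 pages.
Posterior: Gamma(α+S, β+n) = Gamma(13.18+53, 4.79+11) = Gamma(66.18, 15.79).
Var = α/β² = 66.18/15.79² = 0.2654.

0.2654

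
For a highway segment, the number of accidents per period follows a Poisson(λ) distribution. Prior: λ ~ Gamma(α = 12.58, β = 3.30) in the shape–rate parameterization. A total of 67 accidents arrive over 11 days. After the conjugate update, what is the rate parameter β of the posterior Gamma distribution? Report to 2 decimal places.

With a Gamma(shape α, rate β) prior, the Poisson likelihood is conjugate: the posterior is Gamma(α + ΣXᵢ, β + n).
Posterior: Gamma(α+S, β+n) = Gamma(12.58+67, 3.30+11) = Gamma(79.58, 14.30).
Posterior β = 14.30.

14.30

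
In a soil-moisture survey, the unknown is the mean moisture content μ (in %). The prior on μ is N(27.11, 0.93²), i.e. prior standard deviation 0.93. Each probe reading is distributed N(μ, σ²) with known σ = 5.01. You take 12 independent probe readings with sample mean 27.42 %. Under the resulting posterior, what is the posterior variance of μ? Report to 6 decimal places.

For Normal data with known variance σ², a Normal(μ₀, σ₀²) prior on μ is conjugate. Posterior precision = 1/σ₀² + n/σ²; posterior mean is the precision-weighted average of μ₀ and x̄.
σ₀² = 0.93² = 0.8649, σ² = 5.01² = 25.1001; σ² + n·σ₀² = 25.1001 + 12·0.8649 = 35.4789.
Posterior precision = 1/σ₀² + n/σ² = 1/0.8649 + 12/25.1001 = (σ² + n·σ₀²)/(σ₀²σ²) = 35.4789/(0.8649·25.1001); posterior variance σₙ² = σ₀²σ²/(σ² + n·σ₀²) = 0.8649·25.1001/35.4789 = 0.611887.

0.611887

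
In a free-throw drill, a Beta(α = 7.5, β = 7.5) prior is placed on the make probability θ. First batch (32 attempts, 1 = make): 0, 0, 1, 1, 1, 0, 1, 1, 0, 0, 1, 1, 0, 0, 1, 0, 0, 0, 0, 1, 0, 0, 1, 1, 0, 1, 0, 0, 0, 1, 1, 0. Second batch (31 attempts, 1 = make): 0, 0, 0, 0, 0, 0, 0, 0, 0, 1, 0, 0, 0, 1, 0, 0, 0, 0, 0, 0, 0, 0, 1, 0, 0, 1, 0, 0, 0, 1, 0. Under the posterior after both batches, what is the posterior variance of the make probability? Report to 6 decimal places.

0.002839

The Beta prior is conjugate to a Binomial/Bernoulli likelihood; the update adds successes to α and failures to β.
After batch 1: Beta(7.5+14, 7.5+18) = Beta(21.5, 25.5).
After batch 2: Beta(21.5+5, 25.5+26) = Beta(26.5, 51.5).
Var = αβ/((α+β)²(α+β+1)) = 26.5·51.5/(78.0²·79.0) = 0.002839.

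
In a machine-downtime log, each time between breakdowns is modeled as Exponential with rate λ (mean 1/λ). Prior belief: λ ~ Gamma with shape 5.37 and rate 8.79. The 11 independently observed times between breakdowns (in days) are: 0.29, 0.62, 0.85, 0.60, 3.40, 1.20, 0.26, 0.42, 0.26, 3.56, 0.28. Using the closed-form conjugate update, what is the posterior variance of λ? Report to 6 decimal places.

With a Gamma(shape α, rate β) prior on the exponential rate λ, the posterior after n observations with total T = Σxᵢ is Gamma(α+n, β+T).
Sum of observations T = 11.74 days; n = 11.
Posterior: Gamma(5.37+11, 8.79+11.74) = Gamma(16.37, 20.53).
Var = α/β² = 0.038839.

0.038839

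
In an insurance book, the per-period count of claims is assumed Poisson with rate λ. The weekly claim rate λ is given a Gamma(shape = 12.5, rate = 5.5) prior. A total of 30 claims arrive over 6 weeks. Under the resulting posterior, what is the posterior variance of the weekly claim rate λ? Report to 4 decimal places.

0.3214

With a Gamma(shape α, rate β) prior, the Poisson likelihood is conjugate: the posterior is Gamma(α + ΣXᵢ, β + n).
Posterior: Gamma(α+S, β+n) = Gamma(12.5+30, 5.5+6) = Gamma(42.5, 11.5).
Var = α/β² = 42.5/11.5² = 0.3214.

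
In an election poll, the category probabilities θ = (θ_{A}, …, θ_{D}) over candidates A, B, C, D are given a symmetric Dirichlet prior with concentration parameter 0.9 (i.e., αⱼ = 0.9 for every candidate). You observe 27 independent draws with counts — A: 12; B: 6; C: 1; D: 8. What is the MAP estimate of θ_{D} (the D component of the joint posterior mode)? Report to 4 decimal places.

The Dirichlet prior is conjugate to the Multinomial likelihood: each posterior αⱼ = prior αⱼ + observed count nⱼ.
Posterior concentration: (12.9, 6.9, 1.9, 8.9), total = 30.6.
Joint mode component: (α_{D}−1)/(Σα−K) = 7.9/26.6 = 0.2970.

0.2970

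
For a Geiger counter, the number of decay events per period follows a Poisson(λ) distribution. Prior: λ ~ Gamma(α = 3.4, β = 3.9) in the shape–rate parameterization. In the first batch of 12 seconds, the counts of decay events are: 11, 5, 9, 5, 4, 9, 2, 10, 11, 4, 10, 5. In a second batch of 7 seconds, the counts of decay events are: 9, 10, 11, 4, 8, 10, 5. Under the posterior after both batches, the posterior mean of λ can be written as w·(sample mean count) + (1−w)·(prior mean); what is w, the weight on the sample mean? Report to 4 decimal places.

With a Gamma(shape α, rate β) prior, the Poisson likelihood is conjugate: the posterior is Gamma(α + ΣXᵢ, β + n).
Total number of seconds: n = 12 + 7 = 19.
Posterior mean = (α₀+S)/(β₀+n) = [n/(β₀+n)]·(S/n) + [β₀/(β₀+n)]·(α₀/β₀), so only n and β₀ enter the weight.
Weight on data w = n/(β₀+n) = 19/(3.9+19) = 19/22.9 = 0.8297.

0.8297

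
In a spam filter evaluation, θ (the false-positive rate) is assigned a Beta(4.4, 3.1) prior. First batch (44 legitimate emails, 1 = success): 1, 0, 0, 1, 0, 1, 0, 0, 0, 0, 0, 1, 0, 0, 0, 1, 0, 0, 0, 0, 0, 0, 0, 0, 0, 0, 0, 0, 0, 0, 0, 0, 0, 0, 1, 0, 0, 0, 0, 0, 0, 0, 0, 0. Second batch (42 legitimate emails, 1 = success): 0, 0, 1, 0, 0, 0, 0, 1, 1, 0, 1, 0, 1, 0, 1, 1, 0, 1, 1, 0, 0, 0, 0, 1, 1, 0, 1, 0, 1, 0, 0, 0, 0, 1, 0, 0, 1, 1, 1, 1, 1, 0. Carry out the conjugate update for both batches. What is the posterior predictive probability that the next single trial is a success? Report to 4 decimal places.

0.3144

The Beta prior is conjugate to a Binomial/Bernoulli likelihood; the update adds successes to α and failures to β.
After batch 1: Beta(4.4+6, 3.1+38) = Beta(10.4, 41.1).
After batch 2: Beta(10.4+19, 41.1+23) = Beta(29.4, 64.1).
For a single future Bernoulli trial, P(success | data) = α/(α+β) = 0.3144.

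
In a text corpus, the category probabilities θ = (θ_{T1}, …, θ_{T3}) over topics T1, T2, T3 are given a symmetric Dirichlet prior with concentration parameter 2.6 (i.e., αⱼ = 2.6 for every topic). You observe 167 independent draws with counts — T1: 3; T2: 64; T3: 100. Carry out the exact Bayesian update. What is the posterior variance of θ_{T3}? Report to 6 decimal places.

0.001379

The Dirichlet prior is conjugate to the Multinomial likelihood: each posterior αⱼ = prior αⱼ + observed count nⱼ.
Posterior concentration: (5.6, 66.6, 102.6), total = 174.8.
Var[θ_j] = α_j(Σα−α_j)/((Σα)²(Σα+1)) = 102.6·72.2/(174.8²·175.8) = 0.001379.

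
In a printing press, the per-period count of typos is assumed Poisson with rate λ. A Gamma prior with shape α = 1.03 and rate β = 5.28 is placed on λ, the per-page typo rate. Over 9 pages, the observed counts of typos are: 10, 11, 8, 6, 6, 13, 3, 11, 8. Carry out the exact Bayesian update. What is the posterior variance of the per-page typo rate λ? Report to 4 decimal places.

With a Gamma(shape α, rate β) prior, the Poisson likelihood is conjugate: the posterior is Gamma(α + ΣXᵢ, β + n).
Sum of counts S = 76 over n = 9 pages.
Posterior: Gamma(α+S, β+n) = Gamma(1.03+76, 5.28+9) = Gamma(77.03, 14.28).
Var = α/β² = 77.03/14.28² = 0.3777.

0.3777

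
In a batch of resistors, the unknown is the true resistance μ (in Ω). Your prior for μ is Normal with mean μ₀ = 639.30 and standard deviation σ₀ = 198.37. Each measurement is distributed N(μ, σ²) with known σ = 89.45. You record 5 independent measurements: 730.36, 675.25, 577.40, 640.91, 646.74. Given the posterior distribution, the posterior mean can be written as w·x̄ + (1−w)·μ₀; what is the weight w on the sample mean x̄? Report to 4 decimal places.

For Normal data with known variance σ², a Normal(μ₀, σ₀²) prior on μ is conjugate. Posterior precision = 1/σ₀² + n/σ²; posterior mean is the precision-weighted average of μ₀ and x̄.
σ₀² = 198.37² = 39350.6569, σ² = 89.45² = 8001.3025. Prior precision 1/σ₀² = 1/39350.6569; data precision n/σ² = 5/8001.3025.
w = (n/σ²)/(1/σ₀² + n/σ²) = n·σ₀²/(σ² + n·σ₀²) = 5·39350.6569/(8001.3025 + 5·39350.6569) = 196753.2845/204754.587 = 0.9609.

0.9609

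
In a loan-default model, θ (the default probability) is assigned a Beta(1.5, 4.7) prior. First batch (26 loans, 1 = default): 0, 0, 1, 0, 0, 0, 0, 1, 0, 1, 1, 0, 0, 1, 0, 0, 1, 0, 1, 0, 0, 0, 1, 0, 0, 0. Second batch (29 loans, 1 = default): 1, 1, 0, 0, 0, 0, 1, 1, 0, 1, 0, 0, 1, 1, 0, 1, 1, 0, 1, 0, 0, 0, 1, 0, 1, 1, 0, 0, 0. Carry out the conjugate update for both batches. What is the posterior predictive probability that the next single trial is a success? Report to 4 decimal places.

The Beta prior is conjugate to a Binomial/Bernoulli likelihood; the update adds successes to α and failures to β.
After batch 1: Beta(1.5+8, 4.7+18) = Beta(9.5, 22.7).
After batch 2: Beta(9.5+13, 22.7+16) = Beta(22.5, 38.7).
For a single future Bernoulli trial, P(success | data) = α/(α+β) = 0.3676.

0.3676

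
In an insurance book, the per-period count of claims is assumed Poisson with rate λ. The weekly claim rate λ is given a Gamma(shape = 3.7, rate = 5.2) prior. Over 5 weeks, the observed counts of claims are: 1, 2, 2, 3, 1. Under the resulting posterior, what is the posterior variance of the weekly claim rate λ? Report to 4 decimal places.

With a Gamma(shape α, rate β) prior, the Poisson likelihood is conjugate: the posterior is Gamma(α + ΣXᵢ, β + n).
Sum of counts S = 9 over n = 5 weeks.
Posterior: Gamma(α+S, β+n) = Gamma(3.7+9, 5.2+5) = Gamma(12.7, 10.2).
Var = α/β² = 12.7/10.2² = 0.1221.

0.1221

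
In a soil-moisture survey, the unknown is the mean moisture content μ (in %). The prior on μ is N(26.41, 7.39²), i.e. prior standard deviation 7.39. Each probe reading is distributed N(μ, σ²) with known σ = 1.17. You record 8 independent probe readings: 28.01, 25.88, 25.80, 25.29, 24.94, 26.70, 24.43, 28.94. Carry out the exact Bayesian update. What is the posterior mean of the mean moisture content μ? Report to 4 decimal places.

26.2493

For Normal data with known variance σ², a Normal(μ₀, σ₀²) prior on μ is conjugate. Posterior precision = 1/σ₀² + n/σ²; posterior mean is the precision-weighted average of μ₀ and x̄.
Σxᵢ = 28.01 + 25.88 + 25.80 + 25.29 + 24.94 + 26.70 + 24.43 + 28.94 = 209.99, so n·x̄ = 209.99.
σ₀² = 7.39² = 54.6121, σ² = 1.17² = 1.3689; σ² + n·σ₀² = 1.3689 + 8·54.6121 = 438.2657.
Posterior mean = (μ₀/σ₀² + n·x̄/σ²)/(1/σ₀² + n/σ²) = (σ²·μ₀ + σ₀²·n·x̄)/(σ² + n·σ₀²) = (1.3689·26.41 + 54.6121·209.99)/438.2657 = 11504.147528/438.2657 = 26.2493.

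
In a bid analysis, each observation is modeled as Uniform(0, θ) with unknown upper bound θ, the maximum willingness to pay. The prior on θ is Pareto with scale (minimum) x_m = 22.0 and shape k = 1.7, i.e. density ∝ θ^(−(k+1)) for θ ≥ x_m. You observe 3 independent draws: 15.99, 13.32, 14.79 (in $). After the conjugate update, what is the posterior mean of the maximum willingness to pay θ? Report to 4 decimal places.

27.9459

A Pareto(scale x_m, shape k) prior on the upper bound θ of Uniform(0, θ) is conjugate: posterior is Pareto(max(x_m, max xᵢ), k + n).
Sample maximum = 15.99; prior scale x_m = 22.0 → posterior scale = max = 22.00.
Posterior shape = 1.7 + 3 = 4.7.
E[θ|data] = k·x_m/(k−1) = 4.7·22.00/3.7 = 27.9459.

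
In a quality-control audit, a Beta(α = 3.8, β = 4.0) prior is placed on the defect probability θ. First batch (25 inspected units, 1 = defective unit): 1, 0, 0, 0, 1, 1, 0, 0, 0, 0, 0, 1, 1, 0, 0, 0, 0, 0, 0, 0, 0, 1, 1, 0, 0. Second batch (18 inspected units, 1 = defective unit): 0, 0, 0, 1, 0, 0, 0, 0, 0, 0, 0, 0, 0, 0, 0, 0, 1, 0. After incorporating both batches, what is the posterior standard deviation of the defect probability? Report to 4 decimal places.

0.0603

The Beta prior is conjugate to a Binomial/Bernoulli likelihood; the update adds successes to α and failures to β.
After batch 1: Beta(3.8+7, 4.0+18) = Beta(10.8, 22.0).
After batch 2: Beta(10.8+2, 22.0+16) = Beta(12.8, 38.0).
Var = αβ/((α+β)²(α+β+1)) = 12.8·38.0/(50.8²·51.8) = 0.00363862; SD = √0.00363862 = 0.0603.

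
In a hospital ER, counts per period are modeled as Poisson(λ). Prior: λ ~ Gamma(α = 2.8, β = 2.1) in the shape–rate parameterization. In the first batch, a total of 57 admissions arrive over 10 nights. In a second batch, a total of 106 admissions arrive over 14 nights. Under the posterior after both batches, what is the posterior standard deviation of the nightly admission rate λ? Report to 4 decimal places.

0.4933

With a Gamma(shape α, rate β) prior, the Poisson likelihood is conjugate: the posterior is Gamma(α + ΣXᵢ, β + n).
After batch 1: Gamma(α+S, β+n) = Gamma(2.8+57, 2.1+10) = Gamma(59.8, 12.1).
After batch 2: Gamma(α+S, β+n) = Gamma(59.8+106, 12.1+14) = Gamma(165.8, 26.1).
SD = √α/β = √165.8/26.1 = 0.4933.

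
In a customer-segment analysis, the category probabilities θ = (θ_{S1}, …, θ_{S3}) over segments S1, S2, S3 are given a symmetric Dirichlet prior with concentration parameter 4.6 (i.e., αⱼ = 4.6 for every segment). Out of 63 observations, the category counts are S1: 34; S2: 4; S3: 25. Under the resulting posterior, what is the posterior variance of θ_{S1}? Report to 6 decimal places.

0.003213

The Dirichlet prior is conjugate to the Multinomial likelihood: each posterior αⱼ = prior αⱼ + observed count nⱼ.
Posterior concentration: (38.6, 8.6, 29.6), total = 76.8.
Var[θ_j] = α_j(Σα−α_j)/((Σα)²(Σα+1)) = 38.6·38.2/(76.8²·77.8) = 0.003213.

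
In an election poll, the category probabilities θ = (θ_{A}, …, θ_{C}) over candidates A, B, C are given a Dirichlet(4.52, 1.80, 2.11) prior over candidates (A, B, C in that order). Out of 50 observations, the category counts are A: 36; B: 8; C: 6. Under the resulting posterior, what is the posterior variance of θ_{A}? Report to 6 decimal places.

0.003577

The Dirichlet prior is conjugate to the Multinomial likelihood: each posterior αⱼ = prior αⱼ + observed count nⱼ.
Posterior concentration: (40.52, 9.80, 8.11), total = 58.43.
Var[θ_j] = α_j(Σα−α_j)/((Σα)²(Σα+1)) = 40.52·17.91/(58.43²·59.43) = 0.003577.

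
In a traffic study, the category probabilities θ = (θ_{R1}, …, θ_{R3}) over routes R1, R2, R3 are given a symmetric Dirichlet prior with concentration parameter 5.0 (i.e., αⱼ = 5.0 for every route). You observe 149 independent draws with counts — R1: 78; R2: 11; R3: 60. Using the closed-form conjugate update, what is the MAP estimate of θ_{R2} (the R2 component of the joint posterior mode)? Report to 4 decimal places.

0.0932

The Dirichlet prior is conjugate to the Multinomial likelihood: each posterior αⱼ = prior αⱼ + observed count nⱼ.
Posterior concentration: (83.0, 16.0, 65.0), total = 164.0.
Joint mode component: (α_{R2}−1)/(Σα−K) = 15.0/161.0 = 0.0932.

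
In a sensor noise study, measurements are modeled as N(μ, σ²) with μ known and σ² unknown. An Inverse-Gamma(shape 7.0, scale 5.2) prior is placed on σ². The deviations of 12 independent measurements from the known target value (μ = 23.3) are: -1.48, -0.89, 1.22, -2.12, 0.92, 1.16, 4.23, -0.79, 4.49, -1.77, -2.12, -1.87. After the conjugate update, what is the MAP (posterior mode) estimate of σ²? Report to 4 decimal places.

With known mean μ and an Inverse-Gamma(α, β) prior on σ², the Normal likelihood is conjugate: posterior is Inv-Gamma(α + n/2, β + Σ(xᵢ−μ)²/2).
Σ(xᵢ−μ)² = (-1.48)² + (-0.89)² + (1.22)² + (-2.12)² + (0.92)² + (1.16)² + (4.23)² + (-0.79)² + (4.49)² + (-1.77)² + (-2.12)² + (-1.87)² = 60.9586.
Posterior: Inv-Gamma(7.0 + 12/2, 5.2 + 60.9586/2) = Inv-Gamma(13.00, 35.67930).
Mode = β/(α+1) = 35.67930/14.00 = 2.5485.

2.5485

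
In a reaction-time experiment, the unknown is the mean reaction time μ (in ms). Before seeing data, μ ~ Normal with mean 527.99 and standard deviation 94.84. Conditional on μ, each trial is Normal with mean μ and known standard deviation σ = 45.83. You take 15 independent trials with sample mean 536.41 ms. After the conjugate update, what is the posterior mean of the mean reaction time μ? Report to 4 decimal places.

For Normal data with known variance σ², a Normal(μ₀, σ₀²) prior on μ is conjugate. Posterior precision = 1/σ₀² + n/σ²; posterior mean is the precision-weighted average of μ₀ and x̄.
n·x̄ = 15·536.41 = 8046.15.
σ₀² = 94.84² = 8994.6256, σ² = 45.83² = 2100.3889; σ² + n·σ₀² = 2100.3889 + 15·8994.6256 = 137019.7729.
Posterior mean = (μ₀/σ₀² + n·x̄/σ²)/(1/σ₀² + n/σ²) = (σ²·μ₀ + σ₀²·n·x̄)/(σ² + n·σ₀²) = (2100.3889·527.99 + 8994.6256·8046.15)/137019.7729 = 73481091.106751/137019.7729 = 536.2809.

536.2809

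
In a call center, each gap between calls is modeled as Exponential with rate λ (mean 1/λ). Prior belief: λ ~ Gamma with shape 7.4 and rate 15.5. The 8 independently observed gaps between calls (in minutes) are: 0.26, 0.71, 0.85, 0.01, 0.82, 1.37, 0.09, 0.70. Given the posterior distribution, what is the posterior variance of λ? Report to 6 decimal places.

With a Gamma(shape α, rate β) prior on the exponential rate λ, the posterior after n observations with total T = Σxᵢ is Gamma(α+n, β+T).
Sum of observations T = 4.81 minutes; n = 8.
Posterior: Gamma(7.4+8, 15.5+4.81) = Gamma(15.4, 20.31).
Var = α/β² = 0.037334.

0.037334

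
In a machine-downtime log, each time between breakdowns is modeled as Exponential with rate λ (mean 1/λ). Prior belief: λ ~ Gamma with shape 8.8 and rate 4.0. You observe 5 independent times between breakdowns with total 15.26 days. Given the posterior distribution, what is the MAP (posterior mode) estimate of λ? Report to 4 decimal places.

0.6646

With a Gamma(shape α, rate β) prior on the exponential rate λ, the posterior after n observations with total T = Σxᵢ is Gamma(α+n, β+T).
Posterior: Gamma(8.8+5, 4.0+15.26) = Gamma(13.8, 19.26).
Mode = (α−1)/β = 0.6646.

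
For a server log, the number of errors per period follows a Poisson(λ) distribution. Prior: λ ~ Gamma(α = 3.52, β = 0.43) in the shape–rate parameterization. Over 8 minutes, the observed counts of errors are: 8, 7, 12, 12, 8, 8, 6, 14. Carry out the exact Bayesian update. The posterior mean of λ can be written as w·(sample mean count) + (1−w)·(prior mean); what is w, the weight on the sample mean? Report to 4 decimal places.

0.9490

With a Gamma(shape α, rate β) prior, the Poisson likelihood is conjugate: the posterior is Gamma(α + ΣXᵢ, β + n).
Posterior mean = (α₀+S)/(β₀+n) = [n/(β₀+n)]·(S/n) + [β₀/(β₀+n)]·(α₀/β₀), so only n and β₀ enter the weight.
Weight on data w = n/(β₀+n) = 8/(0.43+8) = 8/8.43 = 0.9490.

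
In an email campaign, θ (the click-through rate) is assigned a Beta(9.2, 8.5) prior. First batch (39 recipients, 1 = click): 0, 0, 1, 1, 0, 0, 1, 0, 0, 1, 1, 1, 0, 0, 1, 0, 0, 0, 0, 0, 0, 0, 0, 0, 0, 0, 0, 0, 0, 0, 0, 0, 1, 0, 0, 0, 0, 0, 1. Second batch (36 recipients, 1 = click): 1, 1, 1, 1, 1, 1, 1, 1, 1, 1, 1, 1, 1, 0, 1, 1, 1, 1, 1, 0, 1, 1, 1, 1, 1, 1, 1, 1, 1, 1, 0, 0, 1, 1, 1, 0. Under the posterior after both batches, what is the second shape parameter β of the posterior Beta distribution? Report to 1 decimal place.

The Beta prior is conjugate to a Binomial/Bernoulli likelihood; the update adds successes to α and failures to β.
After batch 1: Beta(9.2+9, 8.5+30) = Beta(18.2, 38.5).
After batch 2: Beta(18.2+31, 38.5+5) = Beta(49.2, 43.5).
Posterior β = 43.5.

43.5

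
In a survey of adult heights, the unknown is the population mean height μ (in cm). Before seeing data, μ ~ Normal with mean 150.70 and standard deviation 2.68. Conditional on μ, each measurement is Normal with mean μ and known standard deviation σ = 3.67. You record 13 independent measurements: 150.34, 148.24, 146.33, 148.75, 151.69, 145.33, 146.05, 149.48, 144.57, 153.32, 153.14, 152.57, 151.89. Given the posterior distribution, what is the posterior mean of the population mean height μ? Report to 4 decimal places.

For Normal data with known variance σ², a Normal(μ₀, σ₀²) prior on μ is conjugate. Posterior precision = 1/σ₀² + n/σ²; posterior mean is the precision-weighted average of μ₀ and x̄.
Σxᵢ = 150.34 + 148.24 + 146.33 + 148.75 + 151.69 + 145.33 + 146.05 + 149.48 + 144.57 + 153.32 + 153.14 + 152.57 + 151.89 = 1941.7, so n·x̄ = 1941.7.
σ₀² = 2.68² = 7.1824, σ² = 3.67² = 13.4689; σ² + n·σ₀² = 13.4689 + 13·7.1824 = 106.8401.
Posterior mean = (μ₀/σ₀² + n·x̄/σ²)/(1/σ₀² + n/σ²) = (σ²·μ₀ + σ₀²·n·x̄)/(σ² + n·σ₀²) = (13.4689·150.70 + 7.1824·1941.7)/106.8401 = 15975.82931/106.8401 = 149.5303.

149.5303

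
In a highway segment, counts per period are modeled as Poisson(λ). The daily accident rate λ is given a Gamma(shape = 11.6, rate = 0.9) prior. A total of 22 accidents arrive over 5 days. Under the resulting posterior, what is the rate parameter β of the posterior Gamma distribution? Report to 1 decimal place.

5.9

With a Gamma(shape α, rate β) prior, the Poisson likelihood is conjugate: the posterior is Gamma(α + ΣXᵢ, β + n).
Posterior: Gamma(α+S, β+n) = Gamma(11.6+22, 0.9+5) = Gamma(33.6, 5.9).
Posterior β = 5.9.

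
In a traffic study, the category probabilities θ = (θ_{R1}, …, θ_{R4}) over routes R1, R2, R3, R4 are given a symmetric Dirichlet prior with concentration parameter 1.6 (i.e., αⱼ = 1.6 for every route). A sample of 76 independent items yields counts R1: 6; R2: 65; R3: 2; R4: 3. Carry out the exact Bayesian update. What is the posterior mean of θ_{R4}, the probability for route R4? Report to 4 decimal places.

0.0558

The Dirichlet prior is conjugate to the Multinomial likelihood: each posterior αⱼ = prior αⱼ + observed count nⱼ.
Posterior concentration: (7.6, 66.6, 3.6, 4.6), total = 82.4.
E[θ_{R4}|data] = α_{R4}/Σα = 4.6/82.4 = 0.0558.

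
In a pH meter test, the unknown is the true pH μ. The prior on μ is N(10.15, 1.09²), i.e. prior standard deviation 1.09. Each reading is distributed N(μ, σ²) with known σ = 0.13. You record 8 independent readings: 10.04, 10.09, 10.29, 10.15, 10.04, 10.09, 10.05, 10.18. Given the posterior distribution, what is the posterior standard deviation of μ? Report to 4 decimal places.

For Normal data with known variance σ², a Normal(μ₀, σ₀²) prior on μ is conjugate. Posterior precision = 1/σ₀² + n/σ²; posterior mean is the precision-weighted average of μ₀ and x̄.
σ₀² = 1.09² = 1.1881, σ² = 0.13² = 0.0169; σ² + n·σ₀² = 0.0169 + 8·1.1881 = 9.5217.
Posterior precision = 1/σ₀² + n/σ² = 1/1.1881 + 8/0.0169 = (σ² + n·σ₀²)/(σ₀²σ²) = 9.5217/(1.1881·0.0169); posterior variance σₙ² = σ₀²σ²/(σ² + n·σ₀²) = 1.1881·0.0169/9.5217 = 0.002109.
Posterior SD = √σₙ² = √(1.1881·0.0169/9.5217) = 0.0459.

0.0459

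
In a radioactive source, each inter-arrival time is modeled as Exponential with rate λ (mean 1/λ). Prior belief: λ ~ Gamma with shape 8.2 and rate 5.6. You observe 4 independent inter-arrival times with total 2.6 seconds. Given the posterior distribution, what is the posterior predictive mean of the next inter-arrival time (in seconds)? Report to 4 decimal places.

With a Gamma(shape α, rate β) prior on the exponential rate λ, the posterior after n observations with total T = Σxᵢ is Gamma(α+n, β+T).
Posterior: Gamma(8.2+4, 5.6+2.6) = Gamma(12.2, 8.2).
The predictive distribution for the next observation is Lomax; its mean is β/(α−1) = 8.2/11.2 = 0.7321.

0.7321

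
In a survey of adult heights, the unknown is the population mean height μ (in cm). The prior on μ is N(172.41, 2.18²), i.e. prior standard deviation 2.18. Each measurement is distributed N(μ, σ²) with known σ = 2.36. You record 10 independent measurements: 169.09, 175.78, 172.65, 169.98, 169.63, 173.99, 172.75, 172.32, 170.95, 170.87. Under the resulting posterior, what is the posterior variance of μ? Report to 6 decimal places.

For Normal data with known variance σ², a Normal(μ₀, σ₀²) prior on μ is conjugate. Posterior precision = 1/σ₀² + n/σ²; posterior mean is the precision-weighted average of μ₀ and x̄.
σ₀² = 2.18² = 4.7524, σ² = 2.36² = 5.5696; σ² + n·σ₀² = 5.5696 + 10·4.7524 = 53.0936.
Posterior precision = 1/σ₀² + n/σ² = 1/4.7524 + 10/5.5696 = (σ² + n·σ₀²)/(σ₀²σ²) = 53.0936/(4.7524·5.5696); posterior variance σₙ² = σ₀²σ²/(σ² + n·σ₀²) = 4.7524·5.5696/53.0936 = 0.498534.

0.498534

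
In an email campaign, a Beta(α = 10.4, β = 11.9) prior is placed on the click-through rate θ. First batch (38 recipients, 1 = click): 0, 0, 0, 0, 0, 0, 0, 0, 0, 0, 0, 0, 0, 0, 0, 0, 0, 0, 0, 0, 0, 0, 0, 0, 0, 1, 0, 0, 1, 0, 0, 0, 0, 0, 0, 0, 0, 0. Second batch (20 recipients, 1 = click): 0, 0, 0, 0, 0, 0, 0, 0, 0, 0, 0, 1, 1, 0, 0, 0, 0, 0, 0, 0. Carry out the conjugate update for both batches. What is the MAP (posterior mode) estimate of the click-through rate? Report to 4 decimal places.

The Beta prior is conjugate to a Binomial/Bernoulli likelihood; the update adds successes to α and failures to β.
After batch 1: Beta(10.4+2, 11.9+36) = Beta(12.4, 47.9).
After batch 2: Beta(12.4+2, 47.9+18) = Beta(14.4, 65.9).
Mode of Beta(a,b) for a,b>1 is (a−1)/(a+b−2) = 13.4/78.3 = 0.1711.

0.1711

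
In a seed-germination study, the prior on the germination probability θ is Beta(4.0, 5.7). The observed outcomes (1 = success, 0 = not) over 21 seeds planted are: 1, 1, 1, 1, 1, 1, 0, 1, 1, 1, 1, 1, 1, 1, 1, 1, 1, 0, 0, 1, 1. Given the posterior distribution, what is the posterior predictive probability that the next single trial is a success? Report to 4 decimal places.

The Beta prior is conjugate to a Binomial/Bernoulli likelihood; the update adds successes to α and failures to β.
Posterior: Beta(α+k, β+n−k) = Beta(4.0+18, 5.7+3) = Beta(22.0, 8.7).
For a single future Bernoulli trial, P(success | data) = α/(α+β) = 0.7166.

0.7166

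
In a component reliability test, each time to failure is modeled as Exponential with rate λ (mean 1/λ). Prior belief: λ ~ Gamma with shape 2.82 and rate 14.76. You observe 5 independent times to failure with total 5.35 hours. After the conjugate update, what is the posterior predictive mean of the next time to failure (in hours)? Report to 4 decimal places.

2.9487

With a Gamma(shape α, rate β) prior on the exponential rate λ, the posterior after n observations with total T = Σxᵢ is Gamma(α+n, β+T).
Posterior: Gamma(2.82+5, 14.76+5.35) = Gamma(7.82, 20.11).
The predictive distribution for the next observation is Lomax; its mean is β/(α−1) = 20.11/6.82 = 2.9487.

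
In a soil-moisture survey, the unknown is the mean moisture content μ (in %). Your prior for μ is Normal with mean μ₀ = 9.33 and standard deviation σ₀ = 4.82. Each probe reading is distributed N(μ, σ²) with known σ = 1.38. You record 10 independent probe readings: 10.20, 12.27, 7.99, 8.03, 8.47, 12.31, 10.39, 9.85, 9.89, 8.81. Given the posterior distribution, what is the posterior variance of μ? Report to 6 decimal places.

For Normal data with known variance σ², a Normal(μ₀, σ₀²) prior on μ is conjugate. Posterior precision = 1/σ₀² + n/σ²; posterior mean is the precision-weighted average of μ₀ and x̄.
σ₀² = 4.82² = 23.2324, σ² = 1.38² = 1.9044; σ² + n·σ₀² = 1.9044 + 10·23.2324 = 234.2284.
Posterior precision = 1/σ₀² + n/σ² = 1/23.2324 + 10/1.9044 = (σ² + n·σ₀²)/(σ₀²σ²) = 234.2284/(23.2324·1.9044); posterior variance σₙ² = σ₀²σ²/(σ² + n·σ₀²) = 23.2324·1.9044/234.2284 = 0.188892.

0.188892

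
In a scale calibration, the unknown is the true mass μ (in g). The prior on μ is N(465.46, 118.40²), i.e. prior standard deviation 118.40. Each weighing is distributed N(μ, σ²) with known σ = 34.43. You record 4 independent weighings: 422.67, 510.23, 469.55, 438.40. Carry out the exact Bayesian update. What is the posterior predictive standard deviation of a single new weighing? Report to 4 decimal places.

For Normal data with known variance σ², a Normal(μ₀, σ₀²) prior on μ is conjugate. Posterior precision = 1/σ₀² + n/σ²; posterior mean is the precision-weighted average of μ₀ and x̄.
σ₀² = 118.40² = 14018.56, σ² = 34.43² = 1185.4249; σ² + n·σ₀² = 1185.4249 + 4·14018.56 = 57259.6649.
Posterior precision = 1/σ₀² + n/σ² = 1/14018.56 + 4/1185.4249 = (σ² + n·σ₀²)/(σ₀²σ²) = 57259.6649/(14018.56·1185.4249); posterior variance σₙ² = σ₀²σ²/(σ² + n·σ₀²) = 14018.56·1185.4249/57259.6649 = 290.220876.
Predictive variance for one new observation = σₙ² + σ² = 14018.56·1185.4249/57259.6649 + 1185.4249 = σ²·(σ₀² + 57259.6649)/57259.6649 = 1185.4249·71278.2249/57259.6649 = 1475.645776; SD = √(1185.4249·71278.2249/57259.6649) = 38.4141.

38.4141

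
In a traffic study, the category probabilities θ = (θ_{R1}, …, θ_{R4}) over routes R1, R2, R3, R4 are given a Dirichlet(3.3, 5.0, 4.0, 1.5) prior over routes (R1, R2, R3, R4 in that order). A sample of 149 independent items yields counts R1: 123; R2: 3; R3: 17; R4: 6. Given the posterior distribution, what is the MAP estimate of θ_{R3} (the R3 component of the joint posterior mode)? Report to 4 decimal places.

The Dirichlet prior is conjugate to the Multinomial likelihood: each posterior αⱼ = prior αⱼ + observed count nⱼ.
Posterior concentration: (126.3, 8.0, 21.0, 7.5), total = 162.8.
Joint mode component: (α_{R3}−1)/(Σα−K) = 20.0/158.8 = 0.1259.

0.1259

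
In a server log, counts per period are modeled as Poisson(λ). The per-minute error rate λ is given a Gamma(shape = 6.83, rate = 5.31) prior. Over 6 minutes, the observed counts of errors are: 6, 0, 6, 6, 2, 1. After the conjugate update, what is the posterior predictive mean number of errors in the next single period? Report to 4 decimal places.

2.4607

With a Gamma(shape α, rate β) prior, the Poisson likelihood is conjugate: the posterior is Gamma(α + ΣXᵢ, β + n).
Sum of counts S = 21 over n = 6 minutes.
Posterior: Gamma(α+S, β+n) = Gamma(6.83+21, 5.31+6) = Gamma(27.83, 11.31).
The predictive distribution for one future period is NegBinom with mean α/β = 2.4607.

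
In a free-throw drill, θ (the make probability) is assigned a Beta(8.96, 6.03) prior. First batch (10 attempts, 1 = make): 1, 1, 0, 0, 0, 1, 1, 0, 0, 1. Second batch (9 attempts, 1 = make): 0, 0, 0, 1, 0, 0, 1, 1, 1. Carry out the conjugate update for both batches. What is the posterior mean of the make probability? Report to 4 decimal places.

The Beta prior is conjugate to a Binomial/Bernoulli likelihood; the update adds successes to α and failures to β.
After batch 1: Beta(8.96+5, 6.03+5) = Beta(13.96, 11.03).
After batch 2: Beta(13.96+4, 11.03+5) = Beta(17.96, 16.03).
Posterior mean = α/(α+β) = 17.96/33.99 = 0.5284.

0.5284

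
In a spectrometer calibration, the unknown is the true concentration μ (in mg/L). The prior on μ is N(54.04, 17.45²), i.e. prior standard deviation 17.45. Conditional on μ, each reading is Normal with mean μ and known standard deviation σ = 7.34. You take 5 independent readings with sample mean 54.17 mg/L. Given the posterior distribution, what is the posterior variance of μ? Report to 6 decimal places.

10.406863

For Normal data with known variance σ², a Normal(μ₀, σ₀²) prior on μ is conjugate. Posterior precision = 1/σ₀² + n/σ²; posterior mean is the precision-weighted average of μ₀ and x̄.
σ₀² = 17.45² = 304.5025, σ² = 7.34² = 53.8756; σ² + n·σ₀² = 53.8756 + 5·304.5025 = 1576.3881.
Posterior precision = 1/σ₀² + n/σ² = 1/304.5025 + 5/53.8756 = (σ² + n·σ₀²)/(σ₀²σ²) = 1576.3881/(304.5025·53.8756); posterior variance σₙ² = σ₀²σ²/(σ² + n·σ₀²) = 304.5025·53.8756/1576.3881 = 10.406863.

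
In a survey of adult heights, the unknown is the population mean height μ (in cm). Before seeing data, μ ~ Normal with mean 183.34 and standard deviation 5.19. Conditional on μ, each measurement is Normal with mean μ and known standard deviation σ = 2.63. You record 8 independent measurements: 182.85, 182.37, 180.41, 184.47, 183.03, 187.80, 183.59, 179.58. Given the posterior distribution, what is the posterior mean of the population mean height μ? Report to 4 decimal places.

183.0227

For Normal data with known variance σ², a Normal(μ₀, σ₀²) prior on μ is conjugate. Posterior precision = 1/σ₀² + n/σ²; posterior mean is the precision-weighted average of μ₀ and x̄.
Σxᵢ = 182.85 + 182.37 + 180.41 + 184.47 + 183.03 + 187.80 + 183.59 + 179.58 = 1464.1, so n·x̄ = 1464.1.
σ₀² = 5.19² = 26.9361, σ² = 2.63² = 6.9169; σ² + n·σ₀² = 6.9169 + 8·26.9361 = 222.4057.
Posterior mean = (μ₀/σ₀² + n·x̄/σ²)/(1/σ₀² + n/σ²) = (σ²·μ₀ + σ₀²·n·x̄)/(σ² + n·σ₀²) = (6.9169·183.34 + 26.9361·1464.1)/222.4057 = 40705.288456/222.4057 = 183.0227.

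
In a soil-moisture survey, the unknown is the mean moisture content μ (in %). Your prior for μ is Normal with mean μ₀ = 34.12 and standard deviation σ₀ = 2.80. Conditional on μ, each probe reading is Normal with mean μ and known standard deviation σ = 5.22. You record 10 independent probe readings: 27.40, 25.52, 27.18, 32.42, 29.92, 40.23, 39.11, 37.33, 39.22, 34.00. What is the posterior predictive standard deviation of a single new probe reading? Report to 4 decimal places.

5.4102

For Normal data with known variance σ², a Normal(μ₀, σ₀²) prior on μ is conjugate. Posterior precision = 1/σ₀² + n/σ²; posterior mean is the precision-weighted average of μ₀ and x̄.
σ₀² = 2.80² = 7.84, σ² = 5.22² = 27.2484; σ² + n·σ₀² = 27.2484 + 10·7.84 = 105.6484.
Posterior precision = 1/σ₀² + n/σ² = 1/7.84 + 10/27.2484 = (σ² + n·σ₀²)/(σ₀²σ²) = 105.6484/(7.84·27.2484); posterior variance σₙ² = σ₀²σ²/(σ² + n·σ₀²) = 7.84·27.2484/105.6484 = 2.022060.
Predictive variance for one new observation = σₙ² + σ² = 7.84·27.2484/105.6484 + 27.2484 = σ²·(σ₀² + 105.6484)/105.6484 = 27.2484·113.4884/105.6484 = 29.270460; SD = √(27.2484·113.4884/105.6484) = 5.4102.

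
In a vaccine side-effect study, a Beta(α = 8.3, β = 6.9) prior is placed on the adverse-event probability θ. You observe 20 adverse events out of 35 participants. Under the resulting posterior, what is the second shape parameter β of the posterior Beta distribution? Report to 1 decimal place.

21.9

The Beta prior is conjugate to a Binomial/Bernoulli likelihood; the update adds successes to α and failures to β.
Posterior: Beta(α+k, β+n−k) = Beta(8.3+20, 6.9+15) = Beta(28.3, 21.9).
Posterior β = 21.9.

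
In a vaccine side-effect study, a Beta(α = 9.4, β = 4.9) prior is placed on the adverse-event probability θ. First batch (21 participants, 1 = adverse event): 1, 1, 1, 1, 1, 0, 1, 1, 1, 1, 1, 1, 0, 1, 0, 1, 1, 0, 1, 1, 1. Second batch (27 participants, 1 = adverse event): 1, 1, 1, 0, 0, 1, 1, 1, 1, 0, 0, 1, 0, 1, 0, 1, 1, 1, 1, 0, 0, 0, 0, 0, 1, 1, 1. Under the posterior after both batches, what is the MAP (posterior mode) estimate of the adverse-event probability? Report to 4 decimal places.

0.6866

The Beta prior is conjugate to a Binomial/Bernoulli likelihood; the update adds successes to α and failures to β.
After batch 1: Beta(9.4+17, 4.9+4) = Beta(26.4, 8.9).
After batch 2: Beta(26.4+16, 8.9+11) = Beta(42.4, 19.9).
Mode of Beta(a,b) for a,b>1 is (a−1)/(a+b−2) = 41.4/60.3 = 0.6866.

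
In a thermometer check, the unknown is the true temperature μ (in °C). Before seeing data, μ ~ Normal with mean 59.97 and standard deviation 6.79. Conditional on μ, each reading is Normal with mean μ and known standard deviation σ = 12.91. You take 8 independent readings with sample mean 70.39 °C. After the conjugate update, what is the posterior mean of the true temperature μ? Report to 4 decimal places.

67.1469

For Normal data with known variance σ², a Normal(μ₀, σ₀²) prior on μ is conjugate. Posterior precision = 1/σ₀² + n/σ²; posterior mean is the precision-weighted average of μ₀ and x̄.
n·x̄ = 8·70.39 = 563.12.
σ₀² = 6.79² = 46.1041, σ² = 12.91² = 166.6681; σ² + n·σ₀² = 166.6681 + 8·46.1041 = 535.5009.
Posterior mean = (μ₀/σ₀² + n·x̄/σ²)/(1/σ₀² + n/σ²) = (σ²·μ₀ + σ₀²·n·x̄)/(σ² + n·σ₀²) = (166.6681·59.97 + 46.1041·563.12)/535.5009 = 35957.226749/535.5009 = 67.1469.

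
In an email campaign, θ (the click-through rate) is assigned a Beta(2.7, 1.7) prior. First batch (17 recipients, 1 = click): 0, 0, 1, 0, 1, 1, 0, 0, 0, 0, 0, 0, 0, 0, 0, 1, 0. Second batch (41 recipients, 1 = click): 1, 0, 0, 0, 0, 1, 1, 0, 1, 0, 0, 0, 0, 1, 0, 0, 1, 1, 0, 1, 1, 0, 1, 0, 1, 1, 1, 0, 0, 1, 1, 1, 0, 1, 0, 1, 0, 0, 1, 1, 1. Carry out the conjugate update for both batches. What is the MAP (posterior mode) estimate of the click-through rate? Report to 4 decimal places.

The Beta prior is conjugate to a Binomial/Bernoulli likelihood; the update adds successes to α and failures to β.
After batch 1: Beta(2.7+4, 1.7+13) = Beta(6.7, 14.7).
After batch 2: Beta(6.7+21, 14.7+20) = Beta(27.7, 34.7).
Mode of Beta(a,b) for a,b>1 is (a−1)/(a+b−2) = 26.7/60.4 = 0.4421.

0.4421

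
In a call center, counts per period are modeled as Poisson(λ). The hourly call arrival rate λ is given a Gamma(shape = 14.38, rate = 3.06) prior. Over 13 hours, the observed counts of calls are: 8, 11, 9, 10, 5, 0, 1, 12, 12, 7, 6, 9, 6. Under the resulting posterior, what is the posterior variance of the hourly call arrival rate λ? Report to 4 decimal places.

With a Gamma(shape α, rate β) prior, the Poisson likelihood is conjugate: the posterior is Gamma(α + ΣXᵢ, β + n).
Sum of counts S = 96 over n = 13 hours.
Posterior: Gamma(α+S, β+n) = Gamma(14.38+96, 3.06+13) = Gamma(110.38, 16.06).
Var = α/β² = 110.38/16.06² = 0.4280.

0.4280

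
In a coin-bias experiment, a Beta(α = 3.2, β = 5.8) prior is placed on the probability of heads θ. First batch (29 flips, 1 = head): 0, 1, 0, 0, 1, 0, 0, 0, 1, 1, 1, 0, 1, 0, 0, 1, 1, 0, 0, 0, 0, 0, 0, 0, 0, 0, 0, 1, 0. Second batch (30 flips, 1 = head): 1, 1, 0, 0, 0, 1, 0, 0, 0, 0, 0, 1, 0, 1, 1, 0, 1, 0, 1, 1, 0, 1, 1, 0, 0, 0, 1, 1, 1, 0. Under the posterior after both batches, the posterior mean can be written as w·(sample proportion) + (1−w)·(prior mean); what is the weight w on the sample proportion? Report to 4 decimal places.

The Beta prior is conjugate to a Binomial/Bernoulli likelihood; the update adds successes to α and failures to β.
Total number of flips: n = 29 + 30 = 59.
Posterior mean = (α₀+k)/(α₀+β₀+n) = [n/(α₀+β₀+n)]·(k/n) + [(α₀+β₀)/(α₀+β₀+n)]·α₀/(α₀+β₀), so only n and the prior enter the weight.
The weight on the data is w = n/(α₀+β₀+n) = 59/(3.2+5.8+59) = 59/68.0 = 0.8676.

0.8676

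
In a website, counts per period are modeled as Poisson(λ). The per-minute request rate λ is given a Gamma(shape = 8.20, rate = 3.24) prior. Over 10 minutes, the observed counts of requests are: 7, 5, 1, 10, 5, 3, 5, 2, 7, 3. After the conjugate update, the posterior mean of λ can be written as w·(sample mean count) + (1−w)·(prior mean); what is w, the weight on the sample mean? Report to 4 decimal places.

With a Gamma(shape α, rate β) prior, the Poisson likelihood is conjugate: the posterior is Gamma(α + ΣXᵢ, β + n).
Posterior mean = (α₀+S)/(β₀+n) = [n/(β₀+n)]·(S/n) + [β₀/(β₀+n)]·(α₀/β₀), so only n and β₀ enter the weight.
Weight on data w = n/(β₀+n) = 10/(3.24+10) = 10/13.24 = 0.7553.

0.7553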